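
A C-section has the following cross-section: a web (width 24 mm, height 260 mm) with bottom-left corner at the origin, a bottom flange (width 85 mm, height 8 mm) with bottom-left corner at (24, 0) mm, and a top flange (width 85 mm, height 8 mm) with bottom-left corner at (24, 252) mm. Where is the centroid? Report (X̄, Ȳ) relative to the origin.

web: A = 24 × 260 = 6240.00, centroid at (12.00, 130.00).
bottom flange: A = 85 × 8 = 680.00, centroid at (66.50, 4.00).
top flange: A = 85 × 8 = 680.00, centroid at (66.50, 256.00).
ΣA = 7600.00 mm²
ΣAX̄ = (6240.00)(12.00) + (680.00)(66.50) + (680.00)(66.50) = 165320.00 mm³
ΣAȲ = (6240.00)(130.00) + (680.00)(4.00) + (680.00)(256.00) = 988000.00 mm³
X̄ = 165320.00 / 7600.00 = 21.75 mm
Ȳ = 988000.00 / 7600.00 = 130.00 mm

X̄ = 21.75 mm, Ȳ = 130.00 mm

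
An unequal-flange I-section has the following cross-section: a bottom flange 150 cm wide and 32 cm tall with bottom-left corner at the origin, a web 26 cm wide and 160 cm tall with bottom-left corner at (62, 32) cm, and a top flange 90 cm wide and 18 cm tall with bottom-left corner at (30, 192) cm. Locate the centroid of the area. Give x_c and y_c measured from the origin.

Part | A | x̄ᵢ | ȳᵢ | A·x̄ᵢ | A·ȳᵢ
bottom flange | 4800.00 | 75.00 | 16.00 | 360000.00 | 76800.00
web | 4160.00 | 75.00 | 112.00 | 312000.00 | 465920.00
top flange | 1620.00 | 75.00 | 201.00 | 121500.00 | 325620.00
Σ | 10580.00 |  |  | 793500.00 | 868340.00
x_c = 793500.00 / 10580.00 = 75.00 cm
y_c = 868340.00 / 10580.00 = 82.07 cm

x_c = 75.00 cm, y_c = 82.07 cm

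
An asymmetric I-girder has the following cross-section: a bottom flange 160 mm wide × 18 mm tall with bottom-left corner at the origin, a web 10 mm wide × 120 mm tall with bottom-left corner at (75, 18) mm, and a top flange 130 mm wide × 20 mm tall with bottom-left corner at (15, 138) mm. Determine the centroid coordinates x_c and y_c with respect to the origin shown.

Part | A | x̄ᵢ | ȳᵢ | A·x̄ᵢ | A·ȳᵢ
bottom flange | 2880.00 | 80.00 | 9.00 | 230400.00 | 25920.00
web | 1200.00 | 80.00 | 78.00 | 96000.00 | 93600.00
top flange | 2600.00 | 80.00 | 148.00 | 208000.00 | 384800.00
Σ | 6680.00 |  |  | 534400.00 | 504320.00
x_c = 534400.00 / 6680.00 = 80.00 mm
y_c = 504320.00 / 6680.00 = 75.50 mm

x_c = 80.00 mm, y_c = 75.50 mm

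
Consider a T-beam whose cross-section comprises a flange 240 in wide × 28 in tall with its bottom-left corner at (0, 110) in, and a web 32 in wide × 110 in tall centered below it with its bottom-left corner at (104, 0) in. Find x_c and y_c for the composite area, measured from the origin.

x_c = 120.00 in, y_c = 100.28 in

web: A = 32 × 110 = 3520.00, centroid at (120.00, 55.00).
flange: A = 240 × 28 = 6720.00, centroid at (120.00, 124.00).
ΣA = 10240.00 in², ΣAx_c = 1228800.00 in³, ΣAy_c = 1026880.00 in³.
x_c = 1228800.00/10240.00 = 120.00 in; y_c = 1026880.00/10240.00 = 100.28 in.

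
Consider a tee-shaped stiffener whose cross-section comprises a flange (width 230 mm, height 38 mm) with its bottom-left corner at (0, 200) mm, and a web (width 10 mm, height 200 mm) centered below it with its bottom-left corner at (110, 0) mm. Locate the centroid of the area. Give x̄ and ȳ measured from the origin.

web: A = 10 × 200 = 2000.00, centroid at (115.00, 100.00).
flange: A = 230 × 38 = 8740.00, centroid at (115.00, 219.00).
ΣA = 10740.00 mm²
ΣAx̄ = (2000.00)(115.00) + (8740.00)(115.00) = 1235100.00 mm³
ΣAȳ = (2000.00)(100.00) + (8740.00)(219.00) = 2114060.00 mm³
x̄ = 1235100.00 / 10740.00 = 115.00 mm
ȳ = 2114060.00 / 10740.00 = 196.84 mm

x̄ = 115.00 mm, ȳ = 196.84 mm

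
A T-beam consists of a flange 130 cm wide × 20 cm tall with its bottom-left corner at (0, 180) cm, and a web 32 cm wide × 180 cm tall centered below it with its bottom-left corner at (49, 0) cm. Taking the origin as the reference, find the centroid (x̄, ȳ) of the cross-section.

web: A = 32 × 180 = 5760.00, centroid at (65.00, 90.00).
flange: A = 130 × 20 = 2600.00, centroid at (65.00, 190.00).
ΣA = 8360.00 cm², ΣAx̄ = 543400.00 cm³, ΣAȳ = 1012400.00 cm³.
x̄ = 543400.00/8360.00 = 65.00 cm; ȳ = 1012400.00/8360.00 = 121.10 cm.

x̄ = 65.00 cm, ȳ = 121.10 cm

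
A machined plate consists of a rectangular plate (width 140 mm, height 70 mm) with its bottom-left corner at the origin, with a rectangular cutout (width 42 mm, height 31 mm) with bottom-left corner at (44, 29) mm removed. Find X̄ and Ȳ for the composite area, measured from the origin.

plate: A = 140 × 70 = 9800.00, centroid at (70.00, 35.00).
hole: A = −(42 × 31) = -1302.00, centroid at (65.00, 44.50).
ΣA = 8498.00 mm²
ΣAX̄ = (9800.00)(70.00) + (-1302.00)(65.00) = 601370.00 mm³
ΣAȲ = (9800.00)(35.00) + (-1302.00)(44.50) = 285061.00 mm³
X̄ = 601370.00 / 8498.00 = 70.77 mm
Ȳ = 285061.00 / 8498.00 = 33.54 mm

X̄ = 70.77 mm, Ȳ = 33.54 mm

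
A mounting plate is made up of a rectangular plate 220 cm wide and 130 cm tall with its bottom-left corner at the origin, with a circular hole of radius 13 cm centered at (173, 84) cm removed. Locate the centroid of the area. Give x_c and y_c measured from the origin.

x_c = 108.81 cm, y_c = 64.64 cm

plate: A = 220 × 130 = 28600.00, centroid at (110.00, 65.00).
hole: A = −π·13² = -530.93, centroid at (173.00, 84.00).
ΣA = 28069.07 cm², ΣAx_c = 3054149.26 cm³, ΣAy_c = 1814401.95 cm³.
x_c = 3054149.26/28069.07 = 108.81 cm; y_c = 1814401.95/28069.07 = 64.64 cm.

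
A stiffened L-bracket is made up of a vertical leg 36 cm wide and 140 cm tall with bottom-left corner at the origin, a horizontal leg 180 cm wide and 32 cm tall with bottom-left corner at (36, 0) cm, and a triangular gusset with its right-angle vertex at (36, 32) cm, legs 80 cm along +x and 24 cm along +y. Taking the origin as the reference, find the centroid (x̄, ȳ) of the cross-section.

vertical leg: A = 36 × 140 = 5040.00, centroid at (18.00, 70.00).
horizontal leg: A = 180 × 32 = 5760.00, centroid at (126.00, 16.00).
gusset: A = ½·80·24 = 960.00, centroid at (62.67, 40.00).
ΣA = 11760.00 cm²
ΣAx̄ = (5040.00)(18.00) + (5760.00)(126.00) + (960.00)(62.67) = 876640.00 cm³
ΣAȳ = (5040.00)(70.00) + (5760.00)(16.00) + (960.00)(40.00) = 483360.00 cm³
x̄ = 876640.00 / 11760.00 = 74.54 cm
ȳ = 483360.00 / 11760.00 = 41.10 cm

x̄ = 74.54 cm, ȳ = 41.10 cm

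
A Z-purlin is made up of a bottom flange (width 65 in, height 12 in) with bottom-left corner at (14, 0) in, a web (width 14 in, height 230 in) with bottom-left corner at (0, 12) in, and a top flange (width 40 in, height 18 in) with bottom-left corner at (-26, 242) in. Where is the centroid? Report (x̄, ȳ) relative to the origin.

bottom flange: A = 65 × 12 = 780.00, centroid at (46.50, 6.00).
web: A = 14 × 230 = 3220.00, centroid at (7.00, 127.00).
top flange: A = 40 × 18 = 720.00, centroid at (-6.00, 251.00).
ΣA = 4720.00 in²
ΣAx̄ = (780.00)(46.50) + (3220.00)(7.00) + (720.00)(-6.00) = 54490.00 in³
ΣAȳ = (780.00)(6.00) + (3220.00)(127.00) + (720.00)(251.00) = 594340.00 in³
x̄ = 54490.00 / 4720.00 = 11.54 in
ȳ = 594340.00 / 4720.00 = 125.92 in

x̄ = 11.54 in, ȳ = 125.92 in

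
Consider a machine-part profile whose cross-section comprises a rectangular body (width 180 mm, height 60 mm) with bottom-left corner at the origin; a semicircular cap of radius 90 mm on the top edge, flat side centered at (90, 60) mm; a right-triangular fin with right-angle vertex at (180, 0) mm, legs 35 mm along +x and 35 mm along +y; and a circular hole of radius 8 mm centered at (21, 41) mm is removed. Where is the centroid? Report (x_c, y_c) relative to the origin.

x_c = 93.18 mm, y_c = 65.69 mm

rectangular body: A = 180 × 60 = 10800.00, centroid at (90.00, 30.00).
semicircular top: A = ½π·90² = 12723.45, centroid at (90.00, 98.20).
triangular fin: A = ½·35·35 = 612.50, centroid at (191.67, 11.67).
hole: A = −π·8² = -201.06, centroid at (21.00, 41.00).
ΣA = 23934.89 mm², ΣAx_c = 2230284.06 mm³, ΣAy_c = 1572309.31 mm³.
x_c = 2230284.06/23934.89 = 93.18 mm; y_c = 1572309.31/23934.89 = 65.69 mm.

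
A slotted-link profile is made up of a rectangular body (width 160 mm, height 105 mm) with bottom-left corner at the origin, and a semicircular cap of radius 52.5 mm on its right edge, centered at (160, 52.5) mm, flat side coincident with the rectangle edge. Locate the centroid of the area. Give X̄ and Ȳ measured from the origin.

X̄ = 100.96 mm, Ȳ = 52.50 mm

rectangular body: A = 160 × 105 = 16800.00, centroid at (80.00, 52.50).
semicircular end: A = ½π·52.5² = 4329.51, centroid at (182.28, 52.50).
ΣA = 21129.51 mm²
ΣAX̄ = (16800.00)(80.00) + (4329.51)(182.28) = 2133189.93 mm³
ΣAȲ = (16800.00)(52.50) + (4329.51)(52.50) = 1109299.14 mm³
X̄ = 2133189.93 / 21129.51 = 100.96 mm
Ȳ = 1109299.14 / 21129.51 = 52.50 mm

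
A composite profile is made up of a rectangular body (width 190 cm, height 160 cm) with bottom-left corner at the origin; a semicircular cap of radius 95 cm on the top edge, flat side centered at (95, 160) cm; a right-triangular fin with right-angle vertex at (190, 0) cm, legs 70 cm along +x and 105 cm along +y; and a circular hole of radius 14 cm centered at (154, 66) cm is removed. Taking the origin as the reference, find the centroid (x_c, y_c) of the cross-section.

x_c = 103.37 cm, y_c = 112.52 cm

rectangular body: A = 190 × 160 = 30400.00, centroid at (95.00, 80.00).
semicircular top: A = ½π·95² = 14176.44, centroid at (95.00, 200.32).
triangular fin: A = ½·70·105 = 3675.00, centroid at (213.33, 35.00).
hole: A = −π·14² = -615.75, centroid at (154.00, 66.00).
ΣA = 47635.68 cm²
ΣAx_c = (30400.00)(95.00) + (14176.44)(95.00) + (3675.00)(213.33) + (-615.75)(154.00) = 4923935.67 cm³
ΣAy_c = (30400.00)(80.00) + (14176.44)(200.32) + (3675.00)(35.00) + (-615.75)(66.00) = 5359798.59 cm³
x_c = 4923935.67 / 47635.68 = 103.37 cm
y_c = 5359798.59 / 47635.68 = 112.52 cm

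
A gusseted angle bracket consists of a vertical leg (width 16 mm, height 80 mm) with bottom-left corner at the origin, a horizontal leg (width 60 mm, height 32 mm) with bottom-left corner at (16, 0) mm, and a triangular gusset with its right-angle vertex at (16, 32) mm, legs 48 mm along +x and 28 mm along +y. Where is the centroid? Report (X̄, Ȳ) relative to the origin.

vertical leg: A = 16 × 80 = 1280.00, centroid at (8.00, 40.00).
horizontal leg: A = 60 × 32 = 1920.00, centroid at (46.00, 16.00).
gusset: A = ½·48·28 = 672.00, centroid at (32.00, 41.33).
ΣA = 3872.00 mm²
ΣAX̄ = (1280.00)(8.00) + (1920.00)(46.00) + (672.00)(32.00) = 120064.00 mm³
ΣAȲ = (1280.00)(40.00) + (1920.00)(16.00) + (672.00)(41.33) = 109696.00 mm³
X̄ = 120064.00 / 3872.00 = 31.01 mm
Ȳ = 109696.00 / 3872.00 = 28.33 mm

X̄ = 31.01 mm, Ȳ = 28.33 mm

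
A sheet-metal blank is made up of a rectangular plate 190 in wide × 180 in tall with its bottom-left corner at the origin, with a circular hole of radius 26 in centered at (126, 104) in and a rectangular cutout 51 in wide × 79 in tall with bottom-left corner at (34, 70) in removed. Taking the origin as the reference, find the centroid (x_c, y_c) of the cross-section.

Part | A | x̄ᵢ | ȳᵢ | A·x̄ᵢ | A·ȳᵢ
plate | 34200.00 | 95.00 | 90.00 | 3249000.00 | 3078000.00
hole 1 | -2123.72 | 126.00 | 104.00 | -267588.30 | -220866.53
hole 2 | -4029.00 | 59.50 | 109.50 | -239725.50 | -441175.50
Σ | 28047.28 |  |  | 2741686.20 | 2415957.97
x_c = 2741686.20 / 28047.28 = 97.75 in
y_c = 2415957.97 / 28047.28 = 86.14 in

x_c = 97.75 in, y_c = 86.14 in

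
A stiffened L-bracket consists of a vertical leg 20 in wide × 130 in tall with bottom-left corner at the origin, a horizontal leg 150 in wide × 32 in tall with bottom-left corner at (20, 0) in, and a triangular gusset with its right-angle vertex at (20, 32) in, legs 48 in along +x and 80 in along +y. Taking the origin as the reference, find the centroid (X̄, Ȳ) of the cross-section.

X̄ = 59.13 in, Ȳ = 38.46 in

vertical leg: A = 20 × 130 = 2600.00, centroid at (10.00, 65.00).
horizontal leg: A = 150 × 32 = 4800.00, centroid at (95.00, 16.00).
gusset: A = ½·48·80 = 1920.00, centroid at (36.00, 58.67).
ΣA = 9320.00 in², ΣAX̄ = 551120.00 in³, ΣAȲ = 358440.00 in³.
X̄ = 551120.00/9320.00 = 59.13 in; Ȳ = 358440.00/9320.00 = 38.46 in.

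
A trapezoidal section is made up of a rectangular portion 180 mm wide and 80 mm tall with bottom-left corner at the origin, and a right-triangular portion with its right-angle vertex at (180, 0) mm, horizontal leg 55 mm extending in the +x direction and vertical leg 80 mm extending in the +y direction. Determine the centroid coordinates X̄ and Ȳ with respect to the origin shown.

rectangular portion: A = 180 × 80 = 14400.00, centroid at (90.00, 40.00).
triangular portion: A = ½·55·80 = 2200.00, centroid at (198.33, 26.67).
ΣA = 16600.00 mm²
ΣAX̄ = (14400.00)(90.00) + (2200.00)(198.33) = 1732333.33 mm³
ΣAȲ = (14400.00)(40.00) + (2200.00)(26.67) = 634666.67 mm³
X̄ = 1732333.33 / 16600.00 = 104.36 mm
Ȳ = 634666.67 / 16600.00 = 38.23 mm

X̄ = 104.36 mm, Ȳ = 38.23 mm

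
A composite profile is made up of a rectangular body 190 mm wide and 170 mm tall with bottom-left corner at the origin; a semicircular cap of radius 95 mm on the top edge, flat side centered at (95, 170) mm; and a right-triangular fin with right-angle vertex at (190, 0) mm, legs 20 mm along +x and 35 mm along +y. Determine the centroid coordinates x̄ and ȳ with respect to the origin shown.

rectangular body: A = 190 × 170 = 32300.00, centroid at (95.00, 85.00).
semicircular top: A = ½π·95² = 14176.44, centroid at (95.00, 210.32).
triangular fin: A = ½·20·35 = 350.00, centroid at (196.67, 11.67).
ΣA = 46826.44 mm²
ΣAx̄ = (32300.00)(95.00) + (14176.44)(95.00) + (350.00)(196.67) = 4484094.83 mm³
ΣAȳ = (32300.00)(85.00) + (14176.44)(210.32) + (350.00)(11.67) = 5731160.93 mm³
x̄ = 4484094.83 / 46826.44 = 95.76 mm
ȳ = 5731160.93 / 46826.44 = 122.39 mm

x̄ = 95.76 mm, ȳ = 122.39 mm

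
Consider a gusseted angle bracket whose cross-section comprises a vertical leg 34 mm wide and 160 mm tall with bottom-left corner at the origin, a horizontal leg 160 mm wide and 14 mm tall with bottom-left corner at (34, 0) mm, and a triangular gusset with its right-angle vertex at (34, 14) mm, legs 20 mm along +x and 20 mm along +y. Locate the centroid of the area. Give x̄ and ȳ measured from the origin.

x̄ = 45.17 mm, ȳ = 57.74 mm

Part | A | x̄ᵢ | ȳᵢ | A·x̄ᵢ | A·ȳᵢ
vertical leg | 5440.00 | 17.00 | 80.00 | 92480.00 | 435200.00
horizontal leg | 2240.00 | 114.00 | 7.00 | 255360.00 | 15680.00
gusset | 200.00 | 40.67 | 20.67 | 8133.33 | 4133.33
Σ | 7880.00 |  |  | 355973.33 | 455013.33
x̄ = 355973.33 / 7880.00 = 45.17 mm
ȳ = 455013.33 / 7880.00 = 57.74 mm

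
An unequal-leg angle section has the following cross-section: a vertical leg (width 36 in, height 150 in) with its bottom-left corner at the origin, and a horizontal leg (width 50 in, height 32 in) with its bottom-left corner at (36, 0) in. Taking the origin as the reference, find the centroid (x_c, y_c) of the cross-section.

Part | A | x̄ᵢ | ȳᵢ | A·x̄ᵢ | A·ȳᵢ
vertical leg | 5400.00 | 18.00 | 75.00 | 97200.00 | 405000.00
horizontal leg | 1600.00 | 61.00 | 16.00 | 97600.00 | 25600.00
Σ | 7000.00 |  |  | 194800.00 | 430600.00
x_c = 194800.00 / 7000.00 = 27.83 in
y_c = 430600.00 / 7000.00 = 61.51 in

x_c = 27.83 in, y_c = 61.51 in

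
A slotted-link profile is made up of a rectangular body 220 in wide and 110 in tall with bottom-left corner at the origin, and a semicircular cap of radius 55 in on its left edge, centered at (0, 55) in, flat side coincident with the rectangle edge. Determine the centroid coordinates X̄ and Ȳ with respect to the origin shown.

Part | A | x̄ᵢ | ȳᵢ | A·x̄ᵢ | A·ȳᵢ
rectangular body | 24200.00 | 110.00 | 55.00 | 2662000.00 | 1331000.00
semicircular end | 4751.66 | -23.34 | 55.00 | -110916.67 | 261341.24
Σ | 28951.66 |  |  | 2551083.33 | 1592341.24
X̄ = 2551083.33 / 28951.66 = 88.12 in
Ȳ = 1592341.24 / 28951.66 = 55.00 in

X̄ = 88.12 in, Ȳ = 55.00 in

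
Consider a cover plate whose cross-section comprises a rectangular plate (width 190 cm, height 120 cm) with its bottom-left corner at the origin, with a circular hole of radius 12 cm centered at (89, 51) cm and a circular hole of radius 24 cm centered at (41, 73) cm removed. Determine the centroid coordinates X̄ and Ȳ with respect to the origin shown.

X̄ = 99.89 cm, Ȳ = 59.05 cm

plate: A = 190 × 120 = 22800.00, centroid at (95.00, 60.00).
hole 1: A = −π·12² = -452.39, centroid at (89.00, 51.00).
hole 2: A = −π·24² = -1809.56, centroid at (41.00, 73.00).
ΣA = 20538.05 cm²
ΣAX̄ = (22800.00)(95.00) + (-452.39)(89.00) + (-1809.56)(41.00) = 2051545.50 cm³
ΣAȲ = (22800.00)(60.00) + (-452.39)(51.00) + (-1809.56)(73.00) = 1212830.46 cm³
X̄ = 2051545.50 / 20538.05 = 99.89 cm
Ȳ = 1212830.46 / 20538.05 = 59.05 cm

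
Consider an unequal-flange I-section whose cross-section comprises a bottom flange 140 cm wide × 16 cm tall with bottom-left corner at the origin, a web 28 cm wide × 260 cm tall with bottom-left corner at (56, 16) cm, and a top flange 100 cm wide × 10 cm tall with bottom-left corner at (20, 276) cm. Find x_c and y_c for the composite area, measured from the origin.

x_c = 70.00 cm, y_c = 129.45 cm

bottom flange: A = 140 × 16 = 2240.00, centroid at (70.00, 8.00).
web: A = 28 × 260 = 7280.00, centroid at (70.00, 146.00).
top flange: A = 100 × 10 = 1000.00, centroid at (70.00, 281.00).
ΣA = 10520.00 cm², ΣAx_c = 736400.00 cm³, ΣAy_c = 1361800.00 cm³.
x_c = 736400.00/10520.00 = 70.00 cm; y_c = 1361800.00/10520.00 = 129.45 cm.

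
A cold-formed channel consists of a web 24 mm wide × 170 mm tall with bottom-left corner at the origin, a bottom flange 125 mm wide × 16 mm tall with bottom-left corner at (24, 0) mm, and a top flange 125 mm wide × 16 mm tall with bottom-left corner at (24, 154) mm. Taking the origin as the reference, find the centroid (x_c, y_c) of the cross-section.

x_c = 48.88 mm, y_c = 85.00 mm

web: A = 24 × 170 = 4080.00, centroid at (12.00, 85.00).
bottom flange: A = 125 × 16 = 2000.00, centroid at (86.50, 8.00).
top flange: A = 125 × 16 = 2000.00, centroid at (86.50, 162.00).
ΣA = 8080.00 mm²
ΣAx_c = (4080.00)(12.00) + (2000.00)(86.50) + (2000.00)(86.50) = 394960.00 mm³
ΣAy_c = (4080.00)(85.00) + (2000.00)(8.00) + (2000.00)(162.00) = 686800.00 mm³
x_c = 394960.00 / 8080.00 = 48.88 mm
y_c = 686800.00 / 8080.00 = 85.00 mm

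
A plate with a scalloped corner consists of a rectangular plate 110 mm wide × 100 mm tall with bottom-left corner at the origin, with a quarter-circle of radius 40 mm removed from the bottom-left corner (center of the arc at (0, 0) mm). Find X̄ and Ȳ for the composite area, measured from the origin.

X̄ = 59.90 mm, Ȳ = 54.26 mm

plate: A = 110 × 100 = 11000.00, centroid at (55.00, 50.00).
removed quarter-circle: A = −¼π·40² = -1256.64, centroid at (16.98, 16.98).
ΣA = 9743.36 mm², ΣAX̄ = 583666.67 mm³, ΣAȲ = 528666.67 mm³.
X̄ = 583666.67/9743.36 = 59.90 mm; Ȳ = 528666.67/9743.36 = 54.26 mm.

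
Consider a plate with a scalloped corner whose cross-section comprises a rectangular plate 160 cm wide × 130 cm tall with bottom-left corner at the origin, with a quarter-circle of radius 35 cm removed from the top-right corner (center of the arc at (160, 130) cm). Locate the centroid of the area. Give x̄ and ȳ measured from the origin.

x̄ = 76.84 cm, ȳ = 62.57 cm

plate: A = 160 × 130 = 20800.00, centroid at (80.00, 65.00).
removed quarter-circle: A = −¼π·35² = -962.11, centroid at (145.15, 115.15).
ΣA = 19837.89 cm²
ΣAx̄ = (20800.00)(80.00) + (-962.11)(145.15) = 1524353.63 cm³
ΣAȳ = (20800.00)(65.00) + (-962.11)(115.15) = 1241217.01 cm³
x̄ = 1524353.63 / 19837.89 = 76.84 cm
ȳ = 1241217.01 / 19837.89 = 62.57 cm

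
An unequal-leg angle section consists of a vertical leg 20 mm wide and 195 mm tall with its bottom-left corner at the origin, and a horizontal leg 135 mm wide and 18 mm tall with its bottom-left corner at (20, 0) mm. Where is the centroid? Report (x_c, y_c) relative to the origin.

vertical leg: A = 20 × 195 = 3900.00, centroid at (10.00, 97.50).
horizontal leg: A = 135 × 18 = 2430.00, centroid at (87.50, 9.00).
ΣA = 6330.00 mm²
ΣAx_c = (3900.00)(10.00) + (2430.00)(87.50) = 251625.00 mm³
ΣAy_c = (3900.00)(97.50) + (2430.00)(9.00) = 402120.00 mm³
x_c = 251625.00 / 6330.00 = 39.75 mm
y_c = 402120.00 / 6330.00 = 63.53 mm

x_c = 39.75 mm, y_c = 63.53 mm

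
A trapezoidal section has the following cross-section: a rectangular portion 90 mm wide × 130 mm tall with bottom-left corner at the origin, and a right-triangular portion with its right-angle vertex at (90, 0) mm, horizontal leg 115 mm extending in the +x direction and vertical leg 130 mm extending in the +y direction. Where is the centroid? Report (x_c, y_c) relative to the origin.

rectangular portion: A = 90 × 130 = 11700.00, centroid at (45.00, 65.00).
triangular portion: A = ½·115·130 = 7475.00, centroid at (128.33, 43.33).
ΣA = 19175.00 mm², ΣAx_c = 1485791.67 mm³, ΣAy_c = 1084416.67 mm³.
x_c = 1485791.67/19175.00 = 77.49 mm; y_c = 1084416.67/19175.00 = 56.55 mm.

x_c = 77.49 mm, y_c = 56.55 mm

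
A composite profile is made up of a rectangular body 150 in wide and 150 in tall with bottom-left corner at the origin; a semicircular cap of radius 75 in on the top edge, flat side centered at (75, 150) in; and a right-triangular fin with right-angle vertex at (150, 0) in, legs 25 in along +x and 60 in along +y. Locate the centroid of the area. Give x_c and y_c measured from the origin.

Part | A | x̄ᵢ | ȳᵢ | A·x̄ᵢ | A·ȳᵢ
rectangular body | 22500.00 | 75.00 | 75.00 | 1687500.00 | 1687500.00
semicircular top | 8835.73 | 75.00 | 181.83 | 662679.70 | 1606609.40
triangular fin | 750.00 | 158.33 | 20.00 | 118750.00 | 15000.00
Σ | 32085.73 |  |  | 2468929.70 | 3309109.40
x_c = 2468929.70 / 32085.73 = 76.95 in
y_c = 3309109.40 / 32085.73 = 103.13 in

x_c = 76.95 in, y_c = 103.13 in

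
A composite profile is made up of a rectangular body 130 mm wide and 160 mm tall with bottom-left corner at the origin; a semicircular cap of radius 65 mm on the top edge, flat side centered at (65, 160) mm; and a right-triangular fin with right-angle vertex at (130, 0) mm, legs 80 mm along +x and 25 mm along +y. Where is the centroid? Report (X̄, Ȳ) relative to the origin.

rectangular body: A = 130 × 160 = 20800.00, centroid at (65.00, 80.00).
semicircular top: A = ½π·65² = 6636.61, centroid at (65.00, 187.59).
triangular fin: A = ½·80·25 = 1000.00, centroid at (156.67, 8.33).
ΣA = 28436.61 mm², ΣAX̄ = 1940046.61 mm³, ΣAȲ = 2917274.98 mm³.
X̄ = 1940046.61/28436.61 = 68.22 mm; Ȳ = 2917274.98/28436.61 = 102.59 mm.

X̄ = 68.22 mm, Ȳ = 102.59 mm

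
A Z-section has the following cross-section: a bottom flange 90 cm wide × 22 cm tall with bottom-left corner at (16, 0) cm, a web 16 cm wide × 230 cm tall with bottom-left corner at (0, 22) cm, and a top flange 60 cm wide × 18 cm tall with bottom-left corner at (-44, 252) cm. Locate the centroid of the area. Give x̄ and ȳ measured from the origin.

x̄ = 20.04 cm, ȳ = 119.85 cm

bottom flange: A = 90 × 22 = 1980.00, centroid at (61.00, 11.00).
web: A = 16 × 230 = 3680.00, centroid at (8.00, 137.00).
top flange: A = 60 × 18 = 1080.00, centroid at (-14.00, 261.00).
ΣA = 6740.00 cm², ΣAx̄ = 135100.00 cm³, ΣAȳ = 807820.00 cm³.
x̄ = 135100.00/6740.00 = 20.04 cm; ȳ = 807820.00/6740.00 = 119.85 cm.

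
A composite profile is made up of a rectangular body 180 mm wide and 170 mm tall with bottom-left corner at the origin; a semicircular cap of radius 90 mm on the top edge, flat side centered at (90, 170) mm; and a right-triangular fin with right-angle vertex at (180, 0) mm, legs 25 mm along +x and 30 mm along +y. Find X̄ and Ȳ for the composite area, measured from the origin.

Part | A | x̄ᵢ | ȳᵢ | A·x̄ᵢ | A·ȳᵢ
rectangular body | 30600.00 | 90.00 | 85.00 | 2754000.00 | 2601000.00
semicircular top | 12723.45 | 90.00 | 208.20 | 1145110.52 | 2648986.54
triangular fin | 375.00 | 188.33 | 10.00 | 70625.00 | 3750.00
Σ | 43698.45 |  |  | 3969735.52 | 5253736.54
X̄ = 3969735.52 / 43698.45 = 90.84 mm
Ȳ = 5253736.54 / 43698.45 = 120.23 mm

X̄ = 90.84 mm, Ȳ = 120.23 mm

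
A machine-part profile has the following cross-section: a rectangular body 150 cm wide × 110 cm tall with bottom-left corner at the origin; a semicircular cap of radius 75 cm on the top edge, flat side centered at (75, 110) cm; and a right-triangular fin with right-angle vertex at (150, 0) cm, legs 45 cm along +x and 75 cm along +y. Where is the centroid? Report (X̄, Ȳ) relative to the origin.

X̄ = 80.62 cm, Ȳ = 81.52 cm

Part | A | x̄ᵢ | ȳᵢ | A·x̄ᵢ | A·ȳᵢ
rectangular body | 16500.00 | 75.00 | 55.00 | 1237500.00 | 907500.00
semicircular top | 8835.73 | 75.00 | 141.83 | 662679.70 | 1253180.23
triangular fin | 1687.50 | 165.00 | 25.00 | 278437.50 | 42187.50
Σ | 27023.23 |  |  | 2178617.20 | 2202867.73
X̄ = 2178617.20 / 27023.23 = 80.62 cm
Ȳ = 2202867.73 / 27023.23 = 81.52 cm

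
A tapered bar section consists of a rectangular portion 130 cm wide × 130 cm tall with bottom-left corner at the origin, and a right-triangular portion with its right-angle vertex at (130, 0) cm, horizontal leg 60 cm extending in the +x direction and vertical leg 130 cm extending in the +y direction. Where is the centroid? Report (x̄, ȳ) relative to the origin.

x̄ = 80.94 cm, ȳ = 60.94 cm

rectangular portion: A = 130 × 130 = 16900.00, centroid at (65.00, 65.00).
triangular portion: A = ½·60·130 = 3900.00, centroid at (150.00, 43.33).
ΣA = 20800.00 cm², ΣAx̄ = 1683500.00 cm³, ΣAȳ = 1267500.00 cm³.
x̄ = 1683500.00/20800.00 = 80.94 cm; ȳ = 1267500.00/20800.00 = 60.94 cm.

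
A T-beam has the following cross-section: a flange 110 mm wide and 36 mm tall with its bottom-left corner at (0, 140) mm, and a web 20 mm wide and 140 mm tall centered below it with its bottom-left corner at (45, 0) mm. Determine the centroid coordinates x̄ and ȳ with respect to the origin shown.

web: A = 20 × 140 = 2800.00, centroid at (55.00, 70.00).
flange: A = 110 × 36 = 3960.00, centroid at (55.00, 158.00).
ΣA = 6760.00 mm²
ΣAx̄ = (2800.00)(55.00) + (3960.00)(55.00) = 371800.00 mm³
ΣAȳ = (2800.00)(70.00) + (3960.00)(158.00) = 821680.00 mm³
x̄ = 371800.00 / 6760.00 = 55.00 mm
ȳ = 821680.00 / 6760.00 = 121.55 mm

x̄ = 55.00 mm, ȳ = 121.55 mm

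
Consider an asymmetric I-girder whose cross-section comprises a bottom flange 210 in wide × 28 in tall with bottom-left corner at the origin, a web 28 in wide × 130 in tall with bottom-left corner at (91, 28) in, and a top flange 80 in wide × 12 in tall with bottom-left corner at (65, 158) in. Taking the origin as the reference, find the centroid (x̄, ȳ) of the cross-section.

x̄ = 105.00 in, ȳ = 55.18 in

Part | A | x̄ᵢ | ȳᵢ | A·x̄ᵢ | A·ȳᵢ
bottom flange | 5880.00 | 105.00 | 14.00 | 617400.00 | 82320.00
web | 3640.00 | 105.00 | 93.00 | 382200.00 | 338520.00
top flange | 960.00 | 105.00 | 164.00 | 100800.00 | 157440.00
Σ | 10480.00 |  |  | 1100400.00 | 578280.00
x̄ = 1100400.00 / 10480.00 = 105.00 in
ȳ = 578280.00 / 10480.00 = 55.18 in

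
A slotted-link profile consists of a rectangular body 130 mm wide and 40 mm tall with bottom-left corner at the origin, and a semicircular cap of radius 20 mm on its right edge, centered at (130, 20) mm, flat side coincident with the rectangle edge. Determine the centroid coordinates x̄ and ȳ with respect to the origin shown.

x̄ = 72.92 mm, ȳ = 20.00 mm

rectangular body: A = 130 × 40 = 5200.00, centroid at (65.00, 20.00).
semicircular end: A = ½π·20² = 628.32, centroid at (138.49, 20.00).
ΣA = 5828.32 mm²
ΣAx̄ = (5200.00)(65.00) + (628.32)(138.49) = 425014.74 mm³
ΣAȳ = (5200.00)(20.00) + (628.32)(20.00) = 116566.37 mm³
x̄ = 425014.74 / 5828.32 = 72.92 mm
ȳ = 116566.37 / 5828.32 = 20.00 mm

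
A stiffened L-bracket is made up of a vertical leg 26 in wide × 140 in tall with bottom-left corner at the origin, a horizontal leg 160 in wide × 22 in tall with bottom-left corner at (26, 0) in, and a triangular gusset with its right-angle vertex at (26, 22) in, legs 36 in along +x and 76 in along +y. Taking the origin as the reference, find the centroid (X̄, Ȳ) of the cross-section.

X̄ = 55.40 in, Ȳ = 42.01 in

vertical leg: A = 26 × 140 = 3640.00, centroid at (13.00, 70.00).
horizontal leg: A = 160 × 22 = 3520.00, centroid at (106.00, 11.00).
gusset: A = ½·36·76 = 1368.00, centroid at (38.00, 47.33).
ΣA = 8528.00 in², ΣAX̄ = 472424.00 in³, ΣAȲ = 358272.00 in³.
X̄ = 472424.00/8528.00 = 55.40 in; Ȳ = 358272.00/8528.00 = 42.01 in.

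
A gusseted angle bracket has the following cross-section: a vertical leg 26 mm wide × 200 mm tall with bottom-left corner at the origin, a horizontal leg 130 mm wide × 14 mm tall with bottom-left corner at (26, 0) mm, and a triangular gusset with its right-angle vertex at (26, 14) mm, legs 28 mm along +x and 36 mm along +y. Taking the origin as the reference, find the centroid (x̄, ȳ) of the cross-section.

Part | A | x̄ᵢ | ȳᵢ | A·x̄ᵢ | A·ȳᵢ
vertical leg | 5200.00 | 13.00 | 100.00 | 67600.00 | 520000.00
horizontal leg | 1820.00 | 91.00 | 7.00 | 165620.00 | 12740.00
gusset | 504.00 | 35.33 | 26.00 | 17808.00 | 13104.00
Σ | 7524.00 |  |  | 251028.00 | 545844.00
x̄ = 251028.00 / 7524.00 = 33.36 mm
ȳ = 545844.00 / 7524.00 = 72.55 mm

x̄ = 33.36 mm, ȳ = 72.55 mm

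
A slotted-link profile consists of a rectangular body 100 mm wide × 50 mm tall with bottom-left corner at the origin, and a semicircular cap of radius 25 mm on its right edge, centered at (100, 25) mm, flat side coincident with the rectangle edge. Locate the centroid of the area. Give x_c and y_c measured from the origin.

x_c = 59.95 mm, y_c = 25.00 mm

rectangular body: A = 100 × 50 = 5000.00, centroid at (50.00, 25.00).
semicircular end: A = ½π·25² = 981.75, centroid at (110.61, 25.00).
ΣA = 5981.75 mm²
ΣAx_c = (5000.00)(50.00) + (981.75)(110.61) = 358591.44 mm³
ΣAy_c = (5000.00)(25.00) + (981.75)(25.00) = 149543.69 mm³
x_c = 358591.44 / 5981.75 = 59.95 mm
y_c = 149543.69 / 5981.75 = 25.00 mm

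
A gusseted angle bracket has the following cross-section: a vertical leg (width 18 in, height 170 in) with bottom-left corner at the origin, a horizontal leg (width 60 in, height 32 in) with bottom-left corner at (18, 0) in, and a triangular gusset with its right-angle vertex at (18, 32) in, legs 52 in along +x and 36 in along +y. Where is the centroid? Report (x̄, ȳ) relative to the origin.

x̄ = 25.82 in, ȳ = 56.12 in

vertical leg: A = 18 × 170 = 3060.00, centroid at (9.00, 85.00).
horizontal leg: A = 60 × 32 = 1920.00, centroid at (48.00, 16.00).
gusset: A = ½·52·36 = 936.00, centroid at (35.33, 44.00).
ΣA = 5916.00 in²
ΣAx̄ = (3060.00)(9.00) + (1920.00)(48.00) + (936.00)(35.33) = 152772.00 in³
ΣAȳ = (3060.00)(85.00) + (1920.00)(16.00) + (936.00)(44.00) = 332004.00 in³
x̄ = 152772.00 / 5916.00 = 25.82 in
ȳ = 332004.00 / 5916.00 = 56.12 in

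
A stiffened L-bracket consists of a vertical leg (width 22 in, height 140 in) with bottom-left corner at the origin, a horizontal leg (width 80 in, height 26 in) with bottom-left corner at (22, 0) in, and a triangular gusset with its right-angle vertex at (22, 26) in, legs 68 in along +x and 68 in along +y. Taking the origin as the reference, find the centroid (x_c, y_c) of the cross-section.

x_c = 35.61 in, y_c = 47.53 in

vertical leg: A = 22 × 140 = 3080.00, centroid at (11.00, 70.00).
horizontal leg: A = 80 × 26 = 2080.00, centroid at (62.00, 13.00).
gusset: A = ½·68·68 = 2312.00, centroid at (44.67, 48.67).
ΣA = 7472.00 in²
ΣAx_c = (3080.00)(11.00) + (2080.00)(62.00) + (2312.00)(44.67) = 266109.33 in³
ΣAy_c = (3080.00)(70.00) + (2080.00)(13.00) + (2312.00)(48.67) = 355157.33 in³
x_c = 266109.33 / 7472.00 = 35.61 in
y_c = 355157.33 / 7472.00 = 47.53 in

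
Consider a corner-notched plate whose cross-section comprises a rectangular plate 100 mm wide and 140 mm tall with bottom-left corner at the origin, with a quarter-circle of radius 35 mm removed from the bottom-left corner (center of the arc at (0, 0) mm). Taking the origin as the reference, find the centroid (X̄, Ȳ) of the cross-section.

plate: A = 100 × 140 = 14000.00, centroid at (50.00, 70.00).
removed quarter-circle: A = −¼π·35² = -962.11, centroid at (14.85, 14.85).
ΣA = 13037.89 mm², ΣAX̄ = 685708.33 mm³, ΣAȲ = 965708.33 mm³.
X̄ = 685708.33/13037.89 = 52.59 mm; Ȳ = 965708.33/13037.89 = 74.07 mm.

X̄ = 52.59 mm, Ȳ = 74.07 mm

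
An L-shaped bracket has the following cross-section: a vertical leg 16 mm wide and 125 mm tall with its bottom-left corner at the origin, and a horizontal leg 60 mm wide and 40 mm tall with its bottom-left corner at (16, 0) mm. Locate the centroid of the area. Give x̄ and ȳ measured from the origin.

Part | A | x̄ᵢ | ȳᵢ | A·x̄ᵢ | A·ȳᵢ
vertical leg | 2000.00 | 8.00 | 62.50 | 16000.00 | 125000.00
horizontal leg | 2400.00 | 46.00 | 20.00 | 110400.00 | 48000.00
Σ | 4400.00 |  |  | 126400.00 | 173000.00
x̄ = 126400.00 / 4400.00 = 28.73 mm
ȳ = 173000.00 / 4400.00 = 39.32 mm

x̄ = 28.73 mm, ȳ = 39.32 mm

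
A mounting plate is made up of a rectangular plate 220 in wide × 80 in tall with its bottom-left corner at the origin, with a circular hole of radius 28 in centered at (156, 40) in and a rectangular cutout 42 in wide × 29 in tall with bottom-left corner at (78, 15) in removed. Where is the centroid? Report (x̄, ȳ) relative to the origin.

x̄ = 102.82 in, ȳ = 40.92 in

plate: A = 220 × 80 = 17600.00, centroid at (110.00, 40.00).
hole 1: A = −π·28² = -2463.01, centroid at (156.00, 40.00).
hole 2: A = −(42 × 29) = -1218.00, centroid at (99.00, 29.50).
ΣA = 13918.99 in², ΣAx̄ = 1431188.65 in³, ΣAȳ = 569548.65 in³.
x̄ = 1431188.65/13918.99 = 102.82 in; ȳ = 569548.65/13918.99 = 40.92 in.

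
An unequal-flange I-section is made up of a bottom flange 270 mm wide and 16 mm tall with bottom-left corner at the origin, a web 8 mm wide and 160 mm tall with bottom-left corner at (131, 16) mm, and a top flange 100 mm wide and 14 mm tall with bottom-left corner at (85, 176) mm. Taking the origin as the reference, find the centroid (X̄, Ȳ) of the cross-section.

X̄ = 135.00 mm, Ȳ = 59.09 mm

Part | A | x̄ᵢ | ȳᵢ | A·x̄ᵢ | A·ȳᵢ
bottom flange | 4320.00 | 135.00 | 8.00 | 583200.00 | 34560.00
web | 1280.00 | 135.00 | 96.00 | 172800.00 | 122880.00
top flange | 1400.00 | 135.00 | 183.00 | 189000.00 | 256200.00
Σ | 7000.00 |  |  | 945000.00 | 413640.00
X̄ = 945000.00 / 7000.00 = 135.00 mm
Ȳ = 413640.00 / 7000.00 = 59.09 mm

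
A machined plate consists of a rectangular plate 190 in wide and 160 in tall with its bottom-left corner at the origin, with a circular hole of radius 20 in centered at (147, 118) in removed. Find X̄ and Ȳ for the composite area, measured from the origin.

plate: A = 190 × 160 = 30400.00, centroid at (95.00, 80.00).
hole: A = −π·20² = -1256.64, centroid at (147.00, 118.00).
ΣA = 29143.36 in², ΣAX̄ = 2703274.35 in³, ΣAȲ = 2283716.83 in³.
X̄ = 2703274.35/29143.36 = 92.76 in; Ȳ = 2283716.83/29143.36 = 78.36 in.

X̄ = 92.76 in, Ȳ = 78.36 in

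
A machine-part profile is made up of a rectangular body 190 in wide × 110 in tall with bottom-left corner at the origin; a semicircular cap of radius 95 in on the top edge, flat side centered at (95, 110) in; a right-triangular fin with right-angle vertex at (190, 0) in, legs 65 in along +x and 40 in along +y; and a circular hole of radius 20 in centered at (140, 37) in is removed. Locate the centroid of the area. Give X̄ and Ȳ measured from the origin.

X̄ = 97.71 in, Ȳ = 92.58 in

rectangular body: A = 190 × 110 = 20900.00, centroid at (95.00, 55.00).
semicircular top: A = ½π·95² = 14176.44, centroid at (95.00, 150.32).
triangular fin: A = ½·65·40 = 1300.00, centroid at (211.67, 13.33).
hole: A = −π·20² = -1256.64, centroid at (140.00, 37.00).
ΣA = 35119.80 in²
ΣAX̄ = (20900.00)(95.00) + (14176.44)(95.00) + (1300.00)(211.67) + (-1256.64)(140.00) = 3431498.98 in³
ΣAȲ = (20900.00)(55.00) + (14176.44)(150.32) + (1300.00)(13.33) + (-1256.64)(37.00) = 3251329.15 in³
X̄ = 3431498.98 / 35119.80 = 97.71 in
Ȳ = 3251329.15 / 35119.80 = 92.58 in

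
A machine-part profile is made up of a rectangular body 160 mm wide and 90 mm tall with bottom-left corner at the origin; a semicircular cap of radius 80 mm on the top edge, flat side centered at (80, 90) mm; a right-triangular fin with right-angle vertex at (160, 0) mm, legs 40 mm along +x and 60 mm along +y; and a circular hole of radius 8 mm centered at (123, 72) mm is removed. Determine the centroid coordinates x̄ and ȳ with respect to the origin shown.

rectangular body: A = 160 × 90 = 14400.00, centroid at (80.00, 45.00).
semicircular top: A = ½π·80² = 10053.10, centroid at (80.00, 123.95).
triangular fin: A = ½·40·60 = 1200.00, centroid at (173.33, 20.00).
hole: A = −π·8² = -201.06, centroid at (123.00, 72.00).
ΣA = 25452.03 mm², ΣAx̄ = 2139517.10 mm³, ΣAȳ = 1903635.56 mm³.
x̄ = 2139517.10/25452.03 = 84.06 mm; ȳ = 1903635.56/25452.03 = 74.79 mm.

x̄ = 84.06 mm, ȳ = 74.79 mm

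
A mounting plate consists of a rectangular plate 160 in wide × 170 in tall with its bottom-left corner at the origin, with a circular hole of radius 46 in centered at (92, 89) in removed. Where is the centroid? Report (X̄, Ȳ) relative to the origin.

X̄ = 76.12 in, Ȳ = 83.71 in

plate: A = 160 × 170 = 27200.00, centroid at (80.00, 85.00).
hole: A = −π·46² = -6647.61, centroid at (92.00, 89.00).
ΣA = 20552.39 in²
ΣAX̄ = (27200.00)(80.00) + (-6647.61)(92.00) = 1564419.87 in³
ΣAȲ = (27200.00)(85.00) + (-6647.61)(89.00) = 1720362.71 in³
X̄ = 1564419.87 / 20552.39 = 76.12 in
Ȳ = 1720362.71 / 20552.39 = 83.71 in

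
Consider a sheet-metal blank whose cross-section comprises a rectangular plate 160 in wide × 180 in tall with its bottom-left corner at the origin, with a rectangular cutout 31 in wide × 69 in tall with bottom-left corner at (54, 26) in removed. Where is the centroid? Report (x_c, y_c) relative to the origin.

Part | A | x̄ᵢ | ȳᵢ | A·x̄ᵢ | A·ȳᵢ
plate | 28800.00 | 80.00 | 90.00 | 2304000.00 | 2592000.00
hole | -2139.00 | 69.50 | 60.50 | -148660.50 | -129409.50
Σ | 26661.00 |  |  | 2155339.50 | 2462590.50
x_c = 2155339.50 / 26661.00 = 80.84 in
y_c = 2462590.50 / 26661.00 = 92.37 in

x_c = 80.84 in, y_c = 92.37 in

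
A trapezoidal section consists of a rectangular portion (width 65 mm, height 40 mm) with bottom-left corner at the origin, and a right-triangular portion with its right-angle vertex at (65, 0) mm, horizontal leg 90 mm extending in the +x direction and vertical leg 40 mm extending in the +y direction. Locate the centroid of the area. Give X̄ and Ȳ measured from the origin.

X̄ = 58.07 mm, Ȳ = 17.27 mm

Part | A | x̄ᵢ | ȳᵢ | A·x̄ᵢ | A·ȳᵢ
rectangular portion | 2600.00 | 32.50 | 20.00 | 84500.00 | 52000.00
triangular portion | 1800.00 | 95.00 | 13.33 | 171000.00 | 24000.00
Σ | 4400.00 |  |  | 255500.00 | 76000.00
X̄ = 255500.00 / 4400.00 = 58.07 mm
Ȳ = 76000.00 / 4400.00 = 17.27 mm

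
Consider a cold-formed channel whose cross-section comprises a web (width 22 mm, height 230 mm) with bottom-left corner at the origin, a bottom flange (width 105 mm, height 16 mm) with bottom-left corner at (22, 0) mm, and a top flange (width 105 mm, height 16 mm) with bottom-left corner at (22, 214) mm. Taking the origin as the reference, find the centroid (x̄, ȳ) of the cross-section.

web: A = 22 × 230 = 5060.00, centroid at (11.00, 115.00).
bottom flange: A = 105 × 16 = 1680.00, centroid at (74.50, 8.00).
top flange: A = 105 × 16 = 1680.00, centroid at (74.50, 222.00).
ΣA = 8420.00 mm², ΣAx̄ = 305980.00 mm³, ΣAȳ = 968300.00 mm³.
x̄ = 305980.00/8420.00 = 36.34 mm; ȳ = 968300.00/8420.00 = 115.00 mm.

x̄ = 36.34 mm, ȳ = 115.00 mm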